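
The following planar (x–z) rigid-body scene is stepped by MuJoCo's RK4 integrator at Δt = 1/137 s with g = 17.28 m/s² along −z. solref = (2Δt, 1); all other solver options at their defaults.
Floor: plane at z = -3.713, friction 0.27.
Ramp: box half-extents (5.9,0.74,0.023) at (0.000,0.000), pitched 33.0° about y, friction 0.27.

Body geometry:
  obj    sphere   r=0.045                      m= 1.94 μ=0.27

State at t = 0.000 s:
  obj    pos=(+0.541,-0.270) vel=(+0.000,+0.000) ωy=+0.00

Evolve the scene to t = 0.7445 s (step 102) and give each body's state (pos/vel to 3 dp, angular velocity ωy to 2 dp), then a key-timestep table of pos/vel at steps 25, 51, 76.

State at t = 0.7445 s:
  obj    pos=(+2.104,-1.285) vel=(+4.198,-2.726) ωy=+111.16

Key-timestep trajectory:
   step    t(s)  obj.x    obj.z    obj.vx   obj.vz 
     25  0.1825   +0.635  -0.331  +1.029  -0.668
     51  0.3723   +0.932  -0.524  +2.099  -1.363
     76  0.5547   +1.409  -0.834  +3.128  -2.031


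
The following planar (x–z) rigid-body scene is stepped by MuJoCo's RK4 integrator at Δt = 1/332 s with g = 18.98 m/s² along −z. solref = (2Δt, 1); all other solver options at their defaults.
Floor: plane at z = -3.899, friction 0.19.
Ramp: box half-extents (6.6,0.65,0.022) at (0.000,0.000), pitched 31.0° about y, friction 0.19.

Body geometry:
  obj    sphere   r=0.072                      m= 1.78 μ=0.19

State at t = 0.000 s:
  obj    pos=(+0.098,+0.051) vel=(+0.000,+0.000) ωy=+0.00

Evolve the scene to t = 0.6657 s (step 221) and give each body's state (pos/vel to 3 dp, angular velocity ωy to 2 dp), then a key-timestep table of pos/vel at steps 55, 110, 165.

State at t = 0.6657 s:
  obj    pos=(+1.424,-0.746) vel=(+3.984,-2.394) ωy=+64.54

Key-timestep trajectory:
   step    t(s)  obj.x    obj.z    obj.vx   obj.vz 
     55  0.1657   +0.180  +0.001  +0.992  -0.596
    110  0.3313   +0.427  -0.147  +1.983  -1.192
    165  0.4970   +0.837  -0.393  +2.975  -1.788


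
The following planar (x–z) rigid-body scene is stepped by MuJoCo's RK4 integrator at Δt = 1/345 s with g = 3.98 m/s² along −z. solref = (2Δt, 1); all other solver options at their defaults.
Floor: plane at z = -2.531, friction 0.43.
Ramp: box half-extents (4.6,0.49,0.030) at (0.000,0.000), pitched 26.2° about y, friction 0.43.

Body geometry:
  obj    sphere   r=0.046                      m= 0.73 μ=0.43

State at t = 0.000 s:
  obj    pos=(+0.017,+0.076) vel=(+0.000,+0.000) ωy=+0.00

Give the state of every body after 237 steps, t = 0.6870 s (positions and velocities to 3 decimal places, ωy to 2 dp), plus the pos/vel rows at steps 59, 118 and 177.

State at t = 0.6870 s:
  obj    pos=(+0.283,-0.054) vel=(+0.774,-0.381) ωy=+18.74

Key-timestep trajectory:
   step    t(s)  obj.x    obj.z    obj.vx   obj.vz 
     59  0.1710   +0.034  +0.068  +0.193  -0.095
    118  0.3420   +0.083  +0.044  +0.385  -0.190
    177  0.5130   +0.165  +0.003  +0.578  -0.284


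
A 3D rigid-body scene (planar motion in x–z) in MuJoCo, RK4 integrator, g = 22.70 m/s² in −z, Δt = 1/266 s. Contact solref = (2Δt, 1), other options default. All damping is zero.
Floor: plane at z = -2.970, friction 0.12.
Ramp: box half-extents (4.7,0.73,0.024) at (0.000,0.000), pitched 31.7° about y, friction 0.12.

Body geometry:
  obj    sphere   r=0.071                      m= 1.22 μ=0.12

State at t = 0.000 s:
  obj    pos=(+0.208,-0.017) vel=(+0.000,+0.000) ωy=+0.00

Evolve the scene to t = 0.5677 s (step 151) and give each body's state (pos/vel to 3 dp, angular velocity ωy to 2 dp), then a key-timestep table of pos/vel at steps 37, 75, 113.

State at t = 0.5677 s:
  obj    pos=(+1.526,-0.830) vel=(+4.645,-2.860) ωy=+46.34

Key-timestep trajectory:
   step    t(s)  obj.x    obj.z    obj.vx   obj.vz 
     37  0.1391   +0.287  -0.066  +1.142  -0.692
     75  0.2820   +0.533  -0.218  +2.305  -1.425
    113  0.4248   +0.946  -0.472  +3.468  -2.156


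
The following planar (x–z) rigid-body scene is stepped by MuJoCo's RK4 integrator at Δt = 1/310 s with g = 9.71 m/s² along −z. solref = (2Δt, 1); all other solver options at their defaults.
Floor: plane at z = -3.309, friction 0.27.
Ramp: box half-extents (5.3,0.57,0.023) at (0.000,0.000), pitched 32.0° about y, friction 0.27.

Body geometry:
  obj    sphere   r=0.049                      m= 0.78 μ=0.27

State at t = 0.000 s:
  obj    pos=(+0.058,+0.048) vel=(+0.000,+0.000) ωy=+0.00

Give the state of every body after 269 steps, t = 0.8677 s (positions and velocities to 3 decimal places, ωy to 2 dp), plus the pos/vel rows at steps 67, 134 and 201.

State at t = 0.8677 s:
  obj    pos=(+1.232,-0.685) vel=(+2.705,-1.690) ωy=+65.07

Key-timestep trajectory:
   step    t(s)  obj.x    obj.z    obj.vx   obj.vz 
     67  0.2161   +0.131  +0.003  +0.674  -0.421
    134  0.4323   +0.350  -0.134  +1.347  -0.842
    201  0.6484   +0.714  -0.361  +2.021  -1.263


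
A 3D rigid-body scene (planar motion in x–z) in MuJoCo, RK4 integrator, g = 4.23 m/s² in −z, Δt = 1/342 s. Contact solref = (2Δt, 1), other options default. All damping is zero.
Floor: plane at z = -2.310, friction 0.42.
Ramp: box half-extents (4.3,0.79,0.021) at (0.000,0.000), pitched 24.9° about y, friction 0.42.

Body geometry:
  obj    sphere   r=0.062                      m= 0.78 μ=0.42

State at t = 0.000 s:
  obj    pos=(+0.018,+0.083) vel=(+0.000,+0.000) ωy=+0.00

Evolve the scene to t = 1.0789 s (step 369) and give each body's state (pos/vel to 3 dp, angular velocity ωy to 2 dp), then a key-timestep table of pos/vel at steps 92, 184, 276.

State at t = 1.0789 s:
  obj    pos=(+0.690,-0.229) vel=(+1.245,-0.578) ωy=+22.14

Key-timestep trajectory:
   step    t(s)  obj.x    obj.z    obj.vx   obj.vz 
     92  0.2690   +0.060  +0.064  +0.310  -0.144
    184  0.5380   +0.185  +0.006  +0.621  -0.288
    276  0.8070   +0.394  -0.091  +0.931  -0.432


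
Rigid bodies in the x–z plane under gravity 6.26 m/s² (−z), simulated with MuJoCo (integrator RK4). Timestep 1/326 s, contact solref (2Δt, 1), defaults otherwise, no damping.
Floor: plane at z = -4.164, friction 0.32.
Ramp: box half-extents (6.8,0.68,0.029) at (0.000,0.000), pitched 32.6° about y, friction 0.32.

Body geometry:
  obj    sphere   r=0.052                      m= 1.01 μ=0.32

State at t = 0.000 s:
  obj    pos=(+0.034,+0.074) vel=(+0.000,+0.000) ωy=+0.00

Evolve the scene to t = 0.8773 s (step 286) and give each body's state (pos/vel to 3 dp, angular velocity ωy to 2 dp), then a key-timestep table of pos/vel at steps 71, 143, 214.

State at t = 0.8773 s:
  obj    pos=(+0.815,-0.425) vel=(+1.781,-1.139) ωy=+40.64

Key-timestep trajectory:
   step    t(s)  obj.x    obj.z    obj.vx   obj.vz 
     71  0.2178   +0.082  +0.043  +0.442  -0.283
    143  0.4387   +0.229  -0.051  +0.890  -0.569
    214  0.6564   +0.472  -0.205  +1.332  -0.852


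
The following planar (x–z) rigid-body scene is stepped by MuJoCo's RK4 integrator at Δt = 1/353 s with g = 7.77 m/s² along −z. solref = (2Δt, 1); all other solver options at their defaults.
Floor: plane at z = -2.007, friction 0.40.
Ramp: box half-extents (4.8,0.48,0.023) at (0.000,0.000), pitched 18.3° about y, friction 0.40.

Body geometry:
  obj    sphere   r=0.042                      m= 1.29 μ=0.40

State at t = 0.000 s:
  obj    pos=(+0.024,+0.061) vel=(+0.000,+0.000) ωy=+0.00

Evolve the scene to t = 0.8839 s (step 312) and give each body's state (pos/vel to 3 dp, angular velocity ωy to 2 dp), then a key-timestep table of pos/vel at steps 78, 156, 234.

State at t = 0.8839 s:
  obj    pos=(+0.670,-0.153) vel=(+1.462,-0.484) ωy=+36.67

Key-timestep trajectory:
   step    t(s)  obj.x    obj.z    obj.vx   obj.vz 
     78  0.2210   +0.064  +0.047  +0.366  -0.121
    156  0.4419   +0.185  +0.007  +0.731  -0.242
    234  0.6629   +0.387  -0.060  +1.097  -0.363


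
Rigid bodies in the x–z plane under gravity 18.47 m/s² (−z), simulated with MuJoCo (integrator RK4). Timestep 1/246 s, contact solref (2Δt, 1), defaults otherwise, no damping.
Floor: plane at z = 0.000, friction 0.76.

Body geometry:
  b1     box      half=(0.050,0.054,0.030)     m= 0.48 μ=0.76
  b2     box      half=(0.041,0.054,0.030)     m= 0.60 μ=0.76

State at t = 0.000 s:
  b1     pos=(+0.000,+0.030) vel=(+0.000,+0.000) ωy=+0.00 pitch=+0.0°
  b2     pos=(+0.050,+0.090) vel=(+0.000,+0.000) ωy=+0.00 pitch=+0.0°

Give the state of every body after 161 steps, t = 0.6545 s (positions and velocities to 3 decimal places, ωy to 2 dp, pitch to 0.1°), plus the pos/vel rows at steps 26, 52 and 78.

State at t = 0.6545 s:
  b1     pos=(+0.000,+0.030) vel=(+0.000,+0.000) ωy=+0.00 pitch=+0.0°
  b2     pos=(+0.088,+0.041) vel=(+0.000,+0.000) ωy=+0.00 pitch=+90.0°

Key-timestep trajectory:
   step    t(s)  b1.x    b1.z    b1.vx   b1.vz   b2.x    b2.z    b2.vx   b2.vz 
     26  0.1057   +0.000  +0.030  +0.000  +0.000   +0.051  +0.090  +0.015  +0.000
     52  0.2114   +0.000  +0.030  +0.000  +0.000   +0.055  +0.089  +0.092  -0.016
     78  0.3171   +0.000  +0.030  +0.000  +0.000   +0.078  +0.072  +0.310  -0.618


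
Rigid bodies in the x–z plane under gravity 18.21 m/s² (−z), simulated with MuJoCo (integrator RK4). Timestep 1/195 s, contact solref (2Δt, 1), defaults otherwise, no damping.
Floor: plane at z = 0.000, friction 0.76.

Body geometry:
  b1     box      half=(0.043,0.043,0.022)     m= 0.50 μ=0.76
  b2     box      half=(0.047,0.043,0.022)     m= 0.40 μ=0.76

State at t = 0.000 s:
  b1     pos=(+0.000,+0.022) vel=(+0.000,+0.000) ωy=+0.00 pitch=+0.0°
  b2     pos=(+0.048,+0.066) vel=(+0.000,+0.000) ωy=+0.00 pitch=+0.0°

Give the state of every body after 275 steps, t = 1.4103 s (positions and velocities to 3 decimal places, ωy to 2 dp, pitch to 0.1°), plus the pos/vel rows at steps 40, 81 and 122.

State at t = 1.4103 s:
  b1     pos=(+0.000,+0.022) vel=(+0.000,+0.000) ωy=+0.00 pitch=+0.0°
  b2     pos=(+0.092,+0.047) vel=(+0.000,+0.000) ωy=+0.00 pitch=+90.0°

Key-timestep trajectory:
   step    t(s)  b1.x    b1.z    b1.vx   b1.vz   b2.x    b2.z    b2.vx   b2.vz 
     40  0.2051   +0.000  +0.022  +0.000  +0.000   +0.086  +0.049  +0.392  -0.122
     81  0.4154   +0.000  +0.022  +0.000  +0.000   +0.106  +0.051  -0.109  -0.018
    122  0.6256   +0.000  +0.022  +0.000  +0.000   +0.096  +0.048  +0.049  +0.048


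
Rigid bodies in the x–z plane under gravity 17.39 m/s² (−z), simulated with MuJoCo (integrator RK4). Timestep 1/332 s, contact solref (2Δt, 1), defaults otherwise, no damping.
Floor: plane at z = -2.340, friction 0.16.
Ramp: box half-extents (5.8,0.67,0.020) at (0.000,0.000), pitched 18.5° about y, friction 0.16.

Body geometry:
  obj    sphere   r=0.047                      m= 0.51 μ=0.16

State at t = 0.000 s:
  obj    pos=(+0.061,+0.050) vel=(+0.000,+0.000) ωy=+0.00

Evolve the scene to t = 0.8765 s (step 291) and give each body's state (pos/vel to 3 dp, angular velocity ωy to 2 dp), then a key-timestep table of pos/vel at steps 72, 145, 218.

State at t = 0.8765 s:
  obj    pos=(+1.497,-0.430) vel=(+3.276,-1.096) ωy=+73.49

Key-timestep trajectory:
   step    t(s)  obj.x    obj.z    obj.vx   obj.vz 
     72  0.2169   +0.149  +0.021  +0.811  -0.271
    145  0.4367   +0.418  -0.069  +1.633  -0.546
    218  0.6566   +0.867  -0.219  +2.454  -0.821


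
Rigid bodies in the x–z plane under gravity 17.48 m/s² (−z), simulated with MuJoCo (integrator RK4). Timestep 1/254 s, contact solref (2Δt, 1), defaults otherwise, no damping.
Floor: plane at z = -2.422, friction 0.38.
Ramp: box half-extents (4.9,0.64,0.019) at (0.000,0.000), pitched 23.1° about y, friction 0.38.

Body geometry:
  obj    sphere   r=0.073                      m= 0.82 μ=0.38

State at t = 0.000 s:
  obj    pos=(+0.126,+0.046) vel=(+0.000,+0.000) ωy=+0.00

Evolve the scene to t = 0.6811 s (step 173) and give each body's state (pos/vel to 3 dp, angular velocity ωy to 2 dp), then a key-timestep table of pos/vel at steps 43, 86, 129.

State at t = 0.6811 s:
  obj    pos=(+1.171,-0.400) vel=(+3.069,-1.309) ωy=+45.70

Key-timestep trajectory:
   step    t(s)  obj.x    obj.z    obj.vx   obj.vz 
     43  0.1693   +0.191  +0.019  +0.763  -0.325
     86  0.3386   +0.384  -0.064  +1.526  -0.651
    129  0.5079   +0.707  -0.202  +2.289  -0.976


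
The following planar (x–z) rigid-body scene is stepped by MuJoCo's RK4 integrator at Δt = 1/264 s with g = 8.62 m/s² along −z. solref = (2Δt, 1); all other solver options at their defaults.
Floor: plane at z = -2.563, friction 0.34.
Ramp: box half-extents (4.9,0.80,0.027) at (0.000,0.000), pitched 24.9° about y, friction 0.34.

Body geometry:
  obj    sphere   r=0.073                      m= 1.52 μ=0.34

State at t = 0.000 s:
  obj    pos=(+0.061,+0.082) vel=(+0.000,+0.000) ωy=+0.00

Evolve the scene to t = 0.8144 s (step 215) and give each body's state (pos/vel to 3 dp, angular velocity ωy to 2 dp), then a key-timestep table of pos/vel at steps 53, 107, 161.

State at t = 0.8144 s:
  obj    pos=(+0.841,-0.280) vel=(+1.915,-0.889) ωy=+28.92

Key-timestep trajectory:
   step    t(s)  obj.x    obj.z    obj.vx   obj.vz 
     53  0.2008   +0.108  +0.060  +0.472  -0.219
    107  0.4053   +0.254  -0.008  +0.953  -0.442
    161  0.6098   +0.498  -0.121  +1.434  -0.666


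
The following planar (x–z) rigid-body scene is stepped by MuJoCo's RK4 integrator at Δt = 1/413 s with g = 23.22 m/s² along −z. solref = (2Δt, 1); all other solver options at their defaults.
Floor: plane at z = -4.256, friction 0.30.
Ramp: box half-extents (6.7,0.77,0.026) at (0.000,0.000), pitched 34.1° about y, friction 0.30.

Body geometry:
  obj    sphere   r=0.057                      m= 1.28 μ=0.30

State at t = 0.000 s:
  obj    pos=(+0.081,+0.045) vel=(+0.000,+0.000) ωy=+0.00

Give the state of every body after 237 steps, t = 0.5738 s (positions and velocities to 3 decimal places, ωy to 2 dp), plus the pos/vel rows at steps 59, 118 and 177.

State at t = 0.5738 s:
  obj    pos=(+1.349,-0.813) vel=(+4.419,-2.992) ωy=+93.59

Key-timestep trajectory:
   step    t(s)  obj.x    obj.z    obj.vx   obj.vz 
     59  0.1429   +0.160  -0.008  +1.100  -0.745
    118  0.2857   +0.396  -0.168  +2.200  -1.490
    177  0.4286   +0.788  -0.434  +3.300  -2.234


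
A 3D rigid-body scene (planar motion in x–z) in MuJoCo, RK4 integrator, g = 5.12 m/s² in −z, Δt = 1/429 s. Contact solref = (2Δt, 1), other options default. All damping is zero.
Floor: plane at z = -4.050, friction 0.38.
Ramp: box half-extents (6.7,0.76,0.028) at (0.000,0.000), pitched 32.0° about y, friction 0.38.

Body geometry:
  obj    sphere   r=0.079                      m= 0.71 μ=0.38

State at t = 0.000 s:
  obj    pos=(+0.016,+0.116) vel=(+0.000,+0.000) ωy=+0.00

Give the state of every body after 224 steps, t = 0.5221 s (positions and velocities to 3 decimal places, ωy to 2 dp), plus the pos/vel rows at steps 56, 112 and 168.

State at t = 0.5221 s:
  obj    pos=(+0.240,-0.024) vel=(+0.858,-0.536) ωy=+12.81

Key-timestep trajectory:
   step    t(s)  obj.x    obj.z    obj.vx   obj.vz 
     56  0.1305   +0.030  +0.107  +0.215  -0.134
    112  0.2611   +0.072  +0.081  +0.429  -0.268
    168  0.3916   +0.142  +0.037  +0.644  -0.402


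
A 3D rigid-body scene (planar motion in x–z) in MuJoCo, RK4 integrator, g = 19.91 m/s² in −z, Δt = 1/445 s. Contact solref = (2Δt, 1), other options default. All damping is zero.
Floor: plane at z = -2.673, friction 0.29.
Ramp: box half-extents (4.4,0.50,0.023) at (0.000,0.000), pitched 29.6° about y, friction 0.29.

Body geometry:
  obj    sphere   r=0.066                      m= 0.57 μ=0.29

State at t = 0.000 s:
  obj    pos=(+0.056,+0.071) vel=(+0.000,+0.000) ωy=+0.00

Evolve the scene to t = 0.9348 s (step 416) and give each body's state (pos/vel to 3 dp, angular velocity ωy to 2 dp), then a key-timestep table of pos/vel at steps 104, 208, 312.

State at t = 0.9348 s:
  obj    pos=(+2.725,-1.446) vel=(+5.710,-3.244) ωy=+99.49

Key-timestep trajectory:
   step    t(s)  obj.x    obj.z    obj.vx   obj.vz 
    104  0.2337   +0.223  -0.024  +1.428  -0.811
    208  0.4674   +0.723  -0.308  +2.855  -1.622
    312  0.7011   +1.557  -0.782  +4.282  -2.433


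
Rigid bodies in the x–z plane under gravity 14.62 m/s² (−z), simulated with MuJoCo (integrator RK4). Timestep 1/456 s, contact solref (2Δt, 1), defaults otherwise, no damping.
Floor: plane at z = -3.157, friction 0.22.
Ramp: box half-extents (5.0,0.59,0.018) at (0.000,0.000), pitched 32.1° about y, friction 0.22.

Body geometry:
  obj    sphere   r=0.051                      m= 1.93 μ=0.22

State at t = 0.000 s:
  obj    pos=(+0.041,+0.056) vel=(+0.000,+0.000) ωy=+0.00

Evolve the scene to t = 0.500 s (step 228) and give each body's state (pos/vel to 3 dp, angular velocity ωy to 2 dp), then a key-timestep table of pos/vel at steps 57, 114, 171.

State at t = 0.500 s:
  obj    pos=(+0.629,-0.313) vel=(+2.351,-1.475) ωy=+54.39

Key-timestep trajectory:
   step    t(s)  obj.x    obj.z    obj.vx   obj.vz 
     57  0.1250   +0.078  +0.033  +0.588  -0.369
    114  0.2500   +0.188  -0.036  +1.175  -0.737
    171  0.3750   +0.372  -0.152  +1.763  -1.106


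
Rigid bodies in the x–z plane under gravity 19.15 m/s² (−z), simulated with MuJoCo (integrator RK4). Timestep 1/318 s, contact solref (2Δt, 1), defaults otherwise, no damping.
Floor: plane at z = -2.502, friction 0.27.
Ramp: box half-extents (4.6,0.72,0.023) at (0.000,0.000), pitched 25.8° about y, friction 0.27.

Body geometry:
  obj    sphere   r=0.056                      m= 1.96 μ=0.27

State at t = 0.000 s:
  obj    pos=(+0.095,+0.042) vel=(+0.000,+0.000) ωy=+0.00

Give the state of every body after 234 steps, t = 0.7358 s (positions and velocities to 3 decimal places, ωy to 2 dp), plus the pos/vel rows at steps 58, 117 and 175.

State at t = 0.7358 s:
  obj    pos=(+1.546,-0.660) vel=(+3.944,-1.907) ωy=+78.22

Key-timestep trajectory:
   step    t(s)  obj.x    obj.z    obj.vx   obj.vz 
     58  0.1824   +0.184  -0.001  +0.978  -0.473
    117  0.3679   +0.458  -0.134  +1.972  -0.953
    175  0.5503   +0.907  -0.351  +2.950  -1.426


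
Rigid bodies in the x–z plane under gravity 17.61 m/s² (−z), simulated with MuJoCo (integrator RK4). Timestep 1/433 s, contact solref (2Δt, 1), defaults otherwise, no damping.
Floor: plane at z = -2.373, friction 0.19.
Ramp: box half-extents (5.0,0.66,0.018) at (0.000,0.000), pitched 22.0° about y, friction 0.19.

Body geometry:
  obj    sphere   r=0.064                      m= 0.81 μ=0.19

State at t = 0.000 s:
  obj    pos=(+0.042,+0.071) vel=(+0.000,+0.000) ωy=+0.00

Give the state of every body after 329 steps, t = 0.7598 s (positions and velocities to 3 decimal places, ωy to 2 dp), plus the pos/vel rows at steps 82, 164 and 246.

State at t = 0.7598 s:
  obj    pos=(+1.303,-0.438) vel=(+3.320,-1.341) ωy=+55.93

Key-timestep trajectory:
   step    t(s)  obj.x    obj.z    obj.vx   obj.vz 
     82  0.1894   +0.121  +0.040  +0.827  -0.334
    164  0.3788   +0.356  -0.055  +1.655  -0.669
    246  0.5681   +0.747  -0.213  +2.482  -1.003


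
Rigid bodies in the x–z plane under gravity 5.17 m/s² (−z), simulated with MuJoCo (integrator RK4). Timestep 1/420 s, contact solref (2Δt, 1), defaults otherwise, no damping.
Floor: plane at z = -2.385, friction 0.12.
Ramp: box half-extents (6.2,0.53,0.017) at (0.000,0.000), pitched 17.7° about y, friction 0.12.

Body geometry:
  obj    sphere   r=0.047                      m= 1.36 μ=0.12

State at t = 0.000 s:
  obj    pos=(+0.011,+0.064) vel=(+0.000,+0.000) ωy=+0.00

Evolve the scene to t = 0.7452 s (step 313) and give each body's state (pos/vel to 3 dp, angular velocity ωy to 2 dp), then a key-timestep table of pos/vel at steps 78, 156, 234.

State at t = 0.7452 s:
  obj    pos=(+0.308,-0.031) vel=(+0.797,-0.254) ωy=+17.80

Key-timestep trajectory:
   step    t(s)  obj.x    obj.z    obj.vx   obj.vz 
     78  0.1857   +0.029  +0.058  +0.199  -0.063
    156  0.3714   +0.085  +0.040  +0.397  -0.127
    234  0.5571   +0.177  +0.011  +0.596  -0.190


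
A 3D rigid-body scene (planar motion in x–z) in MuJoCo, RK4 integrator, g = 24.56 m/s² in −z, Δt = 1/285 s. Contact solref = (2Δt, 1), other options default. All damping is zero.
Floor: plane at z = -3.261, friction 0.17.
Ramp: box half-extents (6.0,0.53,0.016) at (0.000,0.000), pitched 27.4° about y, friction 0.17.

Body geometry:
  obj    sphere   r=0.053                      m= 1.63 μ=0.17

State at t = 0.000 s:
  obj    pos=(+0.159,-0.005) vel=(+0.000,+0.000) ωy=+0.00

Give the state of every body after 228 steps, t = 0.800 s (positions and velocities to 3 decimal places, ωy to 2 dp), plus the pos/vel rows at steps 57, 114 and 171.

State at t = 0.800 s:
  obj    pos=(+2.453,-1.194) vel=(+5.735,-2.972) ωy=+121.83

Key-timestep trajectory:
   step    t(s)  obj.x    obj.z    obj.vx   obj.vz 
     57  0.2000   +0.303  -0.079  +1.434  -0.743
    114  0.4000   +0.733  -0.302  +2.868  -1.486
    171  0.6000   +1.450  -0.674  +4.301  -2.229


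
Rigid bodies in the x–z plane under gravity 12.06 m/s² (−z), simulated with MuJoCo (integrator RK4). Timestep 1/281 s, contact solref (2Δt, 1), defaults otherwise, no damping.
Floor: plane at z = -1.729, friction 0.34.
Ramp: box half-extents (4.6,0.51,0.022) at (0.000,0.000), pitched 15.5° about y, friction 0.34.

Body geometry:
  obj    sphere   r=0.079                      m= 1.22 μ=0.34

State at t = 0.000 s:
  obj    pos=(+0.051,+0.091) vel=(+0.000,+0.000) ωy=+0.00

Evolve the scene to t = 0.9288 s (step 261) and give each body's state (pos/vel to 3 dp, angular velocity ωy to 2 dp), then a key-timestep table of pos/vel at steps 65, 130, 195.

State at t = 0.9288 s:
  obj    pos=(+1.008,-0.175) vel=(+2.061,-0.571) ωy=+27.06

Key-timestep trajectory:
   step    t(s)  obj.x    obj.z    obj.vx   obj.vz 
     65  0.2313   +0.110  +0.074  +0.513  -0.142
    130  0.4626   +0.288  +0.025  +1.026  -0.285
    195  0.6940   +0.585  -0.057  +1.539  -0.427


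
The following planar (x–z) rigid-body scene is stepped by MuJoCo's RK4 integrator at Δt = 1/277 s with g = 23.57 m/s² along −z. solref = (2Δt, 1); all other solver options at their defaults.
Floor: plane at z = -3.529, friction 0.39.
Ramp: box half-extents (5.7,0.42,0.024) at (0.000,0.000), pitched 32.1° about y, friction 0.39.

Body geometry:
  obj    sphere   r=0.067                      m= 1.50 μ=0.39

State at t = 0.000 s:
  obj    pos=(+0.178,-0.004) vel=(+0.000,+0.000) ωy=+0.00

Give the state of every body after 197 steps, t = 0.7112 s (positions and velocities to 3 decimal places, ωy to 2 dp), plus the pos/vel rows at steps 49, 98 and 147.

State at t = 0.7112 s:
  obj    pos=(+2.095,-1.207) vel=(+5.390,-3.381) ωy=+94.95

Key-timestep trajectory:
   step    t(s)  obj.x    obj.z    obj.vx   obj.vz 
     49  0.1769   +0.297  -0.079  +1.341  -0.841
     98  0.3538   +0.652  -0.302  +2.681  -1.682
    147  0.5307   +1.245  -0.674  +4.022  -2.523


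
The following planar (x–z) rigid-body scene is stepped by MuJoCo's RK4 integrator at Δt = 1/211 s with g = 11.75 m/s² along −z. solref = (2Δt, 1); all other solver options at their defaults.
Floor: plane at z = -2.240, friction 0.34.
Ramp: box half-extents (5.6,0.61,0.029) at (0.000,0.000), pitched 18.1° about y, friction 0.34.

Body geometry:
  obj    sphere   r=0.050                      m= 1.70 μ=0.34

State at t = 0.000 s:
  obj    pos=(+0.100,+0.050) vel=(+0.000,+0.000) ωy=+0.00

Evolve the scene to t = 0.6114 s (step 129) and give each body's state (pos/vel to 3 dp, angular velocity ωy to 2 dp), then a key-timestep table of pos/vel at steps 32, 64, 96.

State at t = 0.6114 s:
  obj    pos=(+0.563,-0.101) vel=(+1.515,-0.495) ωy=+31.87

Key-timestep trajectory:
   step    t(s)  obj.x    obj.z    obj.vx   obj.vz 
     32  0.1517   +0.129  +0.041  +0.376  -0.123
     64  0.3033   +0.214  +0.013  +0.752  -0.246
     96  0.4550   +0.357  -0.033  +1.128  -0.369


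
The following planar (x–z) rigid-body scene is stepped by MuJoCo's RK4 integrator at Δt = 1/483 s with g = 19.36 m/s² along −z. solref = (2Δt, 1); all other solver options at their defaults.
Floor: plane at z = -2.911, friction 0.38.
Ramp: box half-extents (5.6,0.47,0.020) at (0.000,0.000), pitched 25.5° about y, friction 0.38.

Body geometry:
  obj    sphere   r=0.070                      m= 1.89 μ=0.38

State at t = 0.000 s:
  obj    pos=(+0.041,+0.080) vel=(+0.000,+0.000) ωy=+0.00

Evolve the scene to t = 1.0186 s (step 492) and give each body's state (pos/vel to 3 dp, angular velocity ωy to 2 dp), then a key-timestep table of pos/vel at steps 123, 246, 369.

State at t = 1.0186 s:
  obj    pos=(+2.829,-1.250) vel=(+5.474,-2.611) ωy=+86.63

Key-timestep trajectory:
   step    t(s)  obj.x    obj.z    obj.vx   obj.vz 
    123  0.2547   +0.215  -0.003  +1.369  -0.653
    246  0.5093   +0.738  -0.252  +2.737  -1.305
    369  0.7640   +1.609  -0.668  +4.105  -1.958


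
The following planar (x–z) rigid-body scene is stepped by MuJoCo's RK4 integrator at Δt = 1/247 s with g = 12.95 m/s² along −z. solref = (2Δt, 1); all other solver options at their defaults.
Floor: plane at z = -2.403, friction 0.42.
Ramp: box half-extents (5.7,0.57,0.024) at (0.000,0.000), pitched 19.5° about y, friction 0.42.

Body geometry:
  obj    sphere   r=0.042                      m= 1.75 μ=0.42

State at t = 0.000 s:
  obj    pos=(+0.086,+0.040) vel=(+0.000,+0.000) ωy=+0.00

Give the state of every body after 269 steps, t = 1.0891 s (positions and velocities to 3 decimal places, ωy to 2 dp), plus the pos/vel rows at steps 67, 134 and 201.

State at t = 1.0891 s:
  obj    pos=(+1.812,-0.572) vel=(+3.170,-1.122) ωy=+80.06

Key-timestep trajectory:
   step    t(s)  obj.x    obj.z    obj.vx   obj.vz 
     67  0.2713   +0.193  +0.002  +0.790  -0.280
    134  0.5425   +0.514  -0.112  +1.579  -0.559
    201  0.8138   +1.050  -0.302  +2.368  -0.839


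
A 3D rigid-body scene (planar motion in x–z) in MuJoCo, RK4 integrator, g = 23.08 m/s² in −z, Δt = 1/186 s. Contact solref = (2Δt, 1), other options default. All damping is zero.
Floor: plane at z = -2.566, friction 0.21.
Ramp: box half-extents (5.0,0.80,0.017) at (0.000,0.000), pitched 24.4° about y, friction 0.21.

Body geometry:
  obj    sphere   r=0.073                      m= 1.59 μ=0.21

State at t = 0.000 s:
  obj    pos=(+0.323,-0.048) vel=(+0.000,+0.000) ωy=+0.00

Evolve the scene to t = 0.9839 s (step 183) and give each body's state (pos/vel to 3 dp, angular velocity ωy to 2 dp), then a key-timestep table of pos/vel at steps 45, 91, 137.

State at t = 0.9839 s:
  obj    pos=(+3.325,-1.410) vel=(+6.102,-2.768) ωy=+91.77

Key-timestep trajectory:
   step    t(s)  obj.x    obj.z    obj.vx   obj.vz 
     45  0.2419   +0.505  -0.130  +1.501  -0.681
     91  0.4892   +1.066  -0.385  +3.035  -1.377
    137  0.7366   +2.006  -0.811  +4.569  -2.072


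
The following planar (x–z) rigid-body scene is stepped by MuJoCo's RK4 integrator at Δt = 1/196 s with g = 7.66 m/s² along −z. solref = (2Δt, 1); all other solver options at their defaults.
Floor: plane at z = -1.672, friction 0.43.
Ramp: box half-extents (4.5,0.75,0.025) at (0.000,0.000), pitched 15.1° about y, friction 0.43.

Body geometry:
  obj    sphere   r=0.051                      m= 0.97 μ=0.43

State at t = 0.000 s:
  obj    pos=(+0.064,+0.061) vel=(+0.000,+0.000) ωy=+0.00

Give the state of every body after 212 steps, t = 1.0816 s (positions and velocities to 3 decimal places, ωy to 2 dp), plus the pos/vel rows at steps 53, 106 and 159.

State at t = 1.0816 s:
  obj    pos=(+0.869,-0.156) vel=(+1.488,-0.402) ωy=+30.22

Key-timestep trajectory:
   step    t(s)  obj.x    obj.z    obj.vx   obj.vz 
     53  0.2704   +0.114  +0.048  +0.372  -0.100
    106  0.5408   +0.265  +0.007  +0.744  -0.201
    159  0.8112   +0.517  -0.061  +1.116  -0.301


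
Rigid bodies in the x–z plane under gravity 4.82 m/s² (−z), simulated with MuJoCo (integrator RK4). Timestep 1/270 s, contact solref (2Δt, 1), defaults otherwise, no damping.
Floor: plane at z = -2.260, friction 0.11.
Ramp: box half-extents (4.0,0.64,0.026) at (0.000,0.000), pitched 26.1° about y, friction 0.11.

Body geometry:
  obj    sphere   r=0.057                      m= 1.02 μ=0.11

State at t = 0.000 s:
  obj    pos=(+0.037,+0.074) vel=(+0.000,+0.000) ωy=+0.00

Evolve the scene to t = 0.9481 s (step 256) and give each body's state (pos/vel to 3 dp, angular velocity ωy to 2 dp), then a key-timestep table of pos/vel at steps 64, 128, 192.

State at t = 0.9481 s:
  obj    pos=(+0.702,-0.251) vel=(+1.398,-0.694) ωy=+19.72

Key-timestep trajectory:
   step    t(s)  obj.x    obj.z    obj.vx   obj.vz 
     64  0.2370   +0.079  +0.054  +0.350  -0.173
    128  0.4741   +0.203  -0.007  +0.703  -0.338
    192  0.7111   +0.411  -0.109  +1.048  -0.521


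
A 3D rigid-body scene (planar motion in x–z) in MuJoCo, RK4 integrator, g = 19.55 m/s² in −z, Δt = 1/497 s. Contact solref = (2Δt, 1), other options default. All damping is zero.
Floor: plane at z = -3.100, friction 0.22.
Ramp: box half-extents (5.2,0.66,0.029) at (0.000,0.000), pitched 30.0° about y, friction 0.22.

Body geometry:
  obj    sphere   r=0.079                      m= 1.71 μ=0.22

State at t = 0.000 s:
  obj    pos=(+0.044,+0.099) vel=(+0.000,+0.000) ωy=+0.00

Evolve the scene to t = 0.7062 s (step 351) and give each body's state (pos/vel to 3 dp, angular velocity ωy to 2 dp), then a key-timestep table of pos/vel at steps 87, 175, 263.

State at t = 0.7062 s:
  obj    pos=(+1.552,-0.771) vel=(+4.271,-2.466) ωy=+62.41

Key-timestep trajectory:
   step    t(s)  obj.x    obj.z    obj.vx   obj.vz 
     87  0.1751   +0.137  +0.046  +1.059  -0.611
    175  0.3521   +0.419  -0.117  +2.129  -1.229
    263  0.5292   +0.891  -0.390  +3.200  -1.848


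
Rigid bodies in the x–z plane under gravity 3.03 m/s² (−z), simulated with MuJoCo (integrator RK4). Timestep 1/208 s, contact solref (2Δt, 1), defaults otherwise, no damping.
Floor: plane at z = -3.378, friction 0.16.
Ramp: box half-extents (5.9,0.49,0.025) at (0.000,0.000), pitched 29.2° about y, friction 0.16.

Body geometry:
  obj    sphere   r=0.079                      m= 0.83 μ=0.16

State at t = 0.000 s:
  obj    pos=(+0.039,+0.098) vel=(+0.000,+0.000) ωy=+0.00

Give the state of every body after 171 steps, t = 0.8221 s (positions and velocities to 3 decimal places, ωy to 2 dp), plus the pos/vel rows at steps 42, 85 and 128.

State at t = 0.8221 s:
  obj    pos=(+0.351,-0.077) vel=(+0.759,-0.423) ωy=+10.97

Key-timestep trajectory:
   step    t(s)  obj.x    obj.z    obj.vx   obj.vz 
     42  0.2019   +0.058  +0.087  +0.187  -0.105
     85  0.4087   +0.116  +0.054  +0.378  -0.210
    128  0.6154   +0.214  +0.000  +0.567  -0.319


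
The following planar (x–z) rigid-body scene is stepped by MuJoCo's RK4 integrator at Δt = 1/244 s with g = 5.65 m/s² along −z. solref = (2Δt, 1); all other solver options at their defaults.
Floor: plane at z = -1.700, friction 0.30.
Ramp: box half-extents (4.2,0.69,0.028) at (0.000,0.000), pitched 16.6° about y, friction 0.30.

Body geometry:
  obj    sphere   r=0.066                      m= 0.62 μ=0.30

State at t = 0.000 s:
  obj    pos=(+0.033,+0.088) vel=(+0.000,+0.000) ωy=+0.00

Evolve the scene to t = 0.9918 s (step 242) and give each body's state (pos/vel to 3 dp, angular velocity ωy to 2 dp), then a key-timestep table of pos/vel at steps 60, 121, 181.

State at t = 0.9918 s:
  obj    pos=(+0.577,-0.074) vel=(+1.096,-0.327) ωy=+17.32

Key-timestep trajectory:
   step    t(s)  obj.x    obj.z    obj.vx   obj.vz 
     60  0.2459   +0.066  +0.078  +0.272  -0.081
    121  0.4959   +0.169  +0.048  +0.548  -0.163
    181  0.7418   +0.337  -0.002  +0.820  -0.244


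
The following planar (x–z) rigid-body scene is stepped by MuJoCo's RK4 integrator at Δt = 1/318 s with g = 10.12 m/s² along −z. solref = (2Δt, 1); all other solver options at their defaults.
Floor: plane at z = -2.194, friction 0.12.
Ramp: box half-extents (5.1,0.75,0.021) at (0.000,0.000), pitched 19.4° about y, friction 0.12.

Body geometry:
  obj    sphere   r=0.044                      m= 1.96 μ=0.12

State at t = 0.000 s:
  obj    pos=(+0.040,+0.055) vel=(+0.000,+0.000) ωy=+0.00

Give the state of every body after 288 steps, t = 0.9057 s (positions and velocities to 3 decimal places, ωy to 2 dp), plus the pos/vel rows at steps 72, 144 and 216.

State at t = 0.9057 s:
  obj    pos=(+0.969,-0.272) vel=(+2.051,-0.722) ωy=+49.41

Key-timestep trajectory:
   step    t(s)  obj.x    obj.z    obj.vx   obj.vz 
     72  0.2264   +0.098  +0.034  +0.513  -0.181
    144  0.4528   +0.272  -0.027  +1.026  -0.361
    216  0.6792   +0.563  -0.129  +1.538  -0.542


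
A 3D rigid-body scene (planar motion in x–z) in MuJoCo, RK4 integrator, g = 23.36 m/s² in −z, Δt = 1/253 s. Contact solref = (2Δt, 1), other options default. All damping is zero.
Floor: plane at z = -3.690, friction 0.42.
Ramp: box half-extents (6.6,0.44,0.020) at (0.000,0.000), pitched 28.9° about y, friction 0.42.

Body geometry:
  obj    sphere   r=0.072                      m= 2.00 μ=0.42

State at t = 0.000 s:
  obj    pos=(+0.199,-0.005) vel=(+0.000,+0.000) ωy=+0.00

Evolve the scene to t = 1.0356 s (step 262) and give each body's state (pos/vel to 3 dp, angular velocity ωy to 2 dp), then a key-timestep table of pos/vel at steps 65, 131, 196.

State at t = 1.0356 s:
  obj    pos=(+3.985,-2.095) vel=(+7.311,-4.036) ωy=+115.97

Key-timestep trajectory:
   step    t(s)  obj.x    obj.z    obj.vx   obj.vz 
     65  0.2569   +0.432  -0.133  +1.814  -1.001
    131  0.5178   +1.146  -0.527  +3.656  -2.018
    196  0.7747   +2.318  -1.174  +5.469  -3.019


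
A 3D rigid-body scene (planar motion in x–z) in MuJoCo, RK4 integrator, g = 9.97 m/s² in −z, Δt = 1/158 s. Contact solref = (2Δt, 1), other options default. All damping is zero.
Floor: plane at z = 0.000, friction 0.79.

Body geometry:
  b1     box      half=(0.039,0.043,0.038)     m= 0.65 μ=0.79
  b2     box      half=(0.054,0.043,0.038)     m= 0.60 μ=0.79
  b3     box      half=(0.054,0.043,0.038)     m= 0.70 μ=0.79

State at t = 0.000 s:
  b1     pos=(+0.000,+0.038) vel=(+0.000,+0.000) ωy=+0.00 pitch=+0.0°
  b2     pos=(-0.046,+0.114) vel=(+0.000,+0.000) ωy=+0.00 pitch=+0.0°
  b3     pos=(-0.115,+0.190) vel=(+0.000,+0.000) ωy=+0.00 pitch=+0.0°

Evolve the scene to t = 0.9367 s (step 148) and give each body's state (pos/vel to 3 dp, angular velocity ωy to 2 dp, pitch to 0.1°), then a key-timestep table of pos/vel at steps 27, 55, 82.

State at t = 0.9367 s:
  b1     pos=(+0.000,+0.038) vel=(+0.000,+0.000) ωy=+0.00 pitch=+0.0°
  b2     pos=(-0.094,+0.054) vel=(+0.000,+0.000) ωy=+0.00 pitch=-90.0°
  b3     pos=(-0.233,+0.054) vel=(+0.000,+0.000) ωy=+0.00 pitch=-90.0°

Key-timestep trajectory:
   step    t(s)  b1.x    b1.z    b1.vx   b1.vz   b2.x    b2.z    b2.vx   b2.vz   b3.x    b3.z    b3.vx   b3.vz 
     27  0.1709   +0.000  +0.038  +0.000  +0.000   -0.066  +0.103  -0.242  -0.238   -0.167  +0.127  -0.489  -0.974
     55  0.3481   +0.000  +0.038  +0.000  +0.000   -0.109  +0.062  -0.074  +0.030   -0.242  +0.058  -0.133  +0.138
     82  0.5190   +0.000  +0.038  +0.000  +0.000   -0.091  +0.055  +0.043  +0.080   -0.231  +0.054  +0.061  +0.075


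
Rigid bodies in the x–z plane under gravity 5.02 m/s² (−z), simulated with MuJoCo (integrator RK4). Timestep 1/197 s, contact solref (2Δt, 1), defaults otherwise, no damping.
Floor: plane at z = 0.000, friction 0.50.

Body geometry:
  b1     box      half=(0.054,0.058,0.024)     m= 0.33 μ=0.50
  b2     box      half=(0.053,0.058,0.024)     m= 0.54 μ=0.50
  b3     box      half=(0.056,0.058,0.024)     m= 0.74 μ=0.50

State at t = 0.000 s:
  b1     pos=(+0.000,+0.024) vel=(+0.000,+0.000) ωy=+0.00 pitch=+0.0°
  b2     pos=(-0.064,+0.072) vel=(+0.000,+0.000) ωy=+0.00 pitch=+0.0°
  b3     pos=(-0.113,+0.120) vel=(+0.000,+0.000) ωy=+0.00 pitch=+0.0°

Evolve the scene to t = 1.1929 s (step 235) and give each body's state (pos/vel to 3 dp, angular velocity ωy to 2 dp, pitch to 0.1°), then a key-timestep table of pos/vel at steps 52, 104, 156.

State at t = 1.1929 s:
  b1     pos=(+0.002,+0.024) vel=(+0.000,+0.000) ωy=+0.00 pitch=+0.0°
  b2     pos=(-0.077,+0.056) vel=(+0.000,+0.000) ωy=+0.01 pitch=-48.8°
  b3     pos=(-0.143,+0.057) vel=(+0.000,+0.000) ωy=+0.00 pitch=-46.4°

Key-timestep trajectory:
   step    t(s)  b1.x    b1.z    b1.vx   b1.vz   b2.x    b2.z    b2.vx   b2.vz   b3.x    b3.z    b3.vx   b3.vz 
     52  0.2640   +0.000  +0.024  +0.000  +0.000   -0.085  +0.057  -0.070  +0.017   -0.148  +0.058  -0.048  +0.032
    104  0.5279   +0.001  +0.024  +0.020  -0.003   -0.077  +0.056  +0.003  -0.018   -0.143  +0.057  -0.003  +0.002
    156  0.7919   +0.002  +0.024  +0.000  +0.000   -0.077  +0.056  +0.000  +0.000   -0.143  +0.057  +0.000  +0.000


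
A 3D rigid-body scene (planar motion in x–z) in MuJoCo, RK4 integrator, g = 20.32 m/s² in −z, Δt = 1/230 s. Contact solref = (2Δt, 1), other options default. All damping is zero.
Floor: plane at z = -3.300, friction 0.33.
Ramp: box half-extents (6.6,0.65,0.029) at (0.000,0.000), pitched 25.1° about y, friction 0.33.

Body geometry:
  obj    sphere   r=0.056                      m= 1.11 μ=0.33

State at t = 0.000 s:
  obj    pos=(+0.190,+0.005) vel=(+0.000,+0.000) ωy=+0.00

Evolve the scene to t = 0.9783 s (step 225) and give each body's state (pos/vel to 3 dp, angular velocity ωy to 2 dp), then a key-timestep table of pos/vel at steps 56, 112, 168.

State at t = 0.9783 s:
  obj    pos=(+2.858,-1.245) vel=(+5.454,-2.555) ωy=+107.54

Key-timestep trajectory:
   step    t(s)  obj.x    obj.z    obj.vx   obj.vz 
     56  0.2435   +0.355  -0.073  +1.358  -0.636
    112  0.4870   +0.851  -0.305  +2.715  -1.272
    168  0.7304   +1.677  -0.692  +4.073  -1.908


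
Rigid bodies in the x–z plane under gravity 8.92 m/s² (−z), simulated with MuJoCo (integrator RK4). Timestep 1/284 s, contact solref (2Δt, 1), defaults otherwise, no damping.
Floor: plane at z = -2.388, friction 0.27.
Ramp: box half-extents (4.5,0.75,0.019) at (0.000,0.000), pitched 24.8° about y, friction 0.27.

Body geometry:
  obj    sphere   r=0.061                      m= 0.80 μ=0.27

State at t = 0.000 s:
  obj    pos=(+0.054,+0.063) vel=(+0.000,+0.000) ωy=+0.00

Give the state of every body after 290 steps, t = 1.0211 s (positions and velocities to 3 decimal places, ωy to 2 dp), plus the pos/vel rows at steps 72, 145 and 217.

State at t = 1.0211 s:
  obj    pos=(+1.319,-0.521) vel=(+2.477,-1.145) ωy=+44.73

Key-timestep trajectory:
   step    t(s)  obj.x    obj.z    obj.vx   obj.vz 
     72  0.2535   +0.132  +0.027  +0.615  -0.284
    145  0.5106   +0.370  -0.083  +1.239  -0.572
    217  0.7641   +0.762  -0.264  +1.854  -0.857


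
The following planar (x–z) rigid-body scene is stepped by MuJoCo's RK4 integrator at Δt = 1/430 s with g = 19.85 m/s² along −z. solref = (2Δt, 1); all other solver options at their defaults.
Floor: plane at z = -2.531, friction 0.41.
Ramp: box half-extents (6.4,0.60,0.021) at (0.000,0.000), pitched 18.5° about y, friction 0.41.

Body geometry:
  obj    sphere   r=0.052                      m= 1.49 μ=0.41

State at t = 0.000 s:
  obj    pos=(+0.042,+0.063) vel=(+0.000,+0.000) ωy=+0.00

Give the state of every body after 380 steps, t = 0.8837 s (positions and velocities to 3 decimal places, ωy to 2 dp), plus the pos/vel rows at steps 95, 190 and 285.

State at t = 0.8837 s:
  obj    pos=(+1.708,-0.495) vel=(+3.770,-1.262) ωy=+76.45

Key-timestep trajectory:
   step    t(s)  obj.x    obj.z    obj.vx   obj.vz 
     95  0.2209   +0.146  +0.028  +0.943  -0.315
    190  0.4419   +0.459  -0.076  +1.885  -0.631
    285  0.6628   +0.979  -0.251  +2.828  -0.946


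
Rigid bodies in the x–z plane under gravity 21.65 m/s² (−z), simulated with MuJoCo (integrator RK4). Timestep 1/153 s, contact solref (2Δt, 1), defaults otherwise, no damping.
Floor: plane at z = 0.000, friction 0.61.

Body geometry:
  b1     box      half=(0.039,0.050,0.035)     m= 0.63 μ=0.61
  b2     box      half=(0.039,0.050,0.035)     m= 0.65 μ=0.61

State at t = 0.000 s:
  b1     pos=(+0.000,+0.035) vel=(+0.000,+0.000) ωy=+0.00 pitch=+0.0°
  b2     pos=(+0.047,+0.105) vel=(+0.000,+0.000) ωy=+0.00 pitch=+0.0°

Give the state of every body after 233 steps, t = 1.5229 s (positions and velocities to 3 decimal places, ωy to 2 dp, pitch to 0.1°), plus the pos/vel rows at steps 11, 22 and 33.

State at t = 1.5229 s:
  b1     pos=(+0.000,+0.035) vel=(+0.000,+0.000) ωy=+0.00 pitch=+0.0°
  b2     pos=(+0.089,+0.039) vel=(+0.000,+0.000) ωy=+0.00 pitch=+90.0°

Key-timestep trajectory:
   step    t(s)  b1.x    b1.z    b1.vx   b1.vz   b2.x    b2.z    b2.vx   b2.vz 
     11  0.0719   +0.000  +0.035  -0.001  +0.002   +0.055  +0.102  +0.235  -0.127
     22  0.1438   +0.000  +0.035  +0.000  +0.000   +0.080  +0.068  +0.388  -1.099
     33  0.2157   +0.000  +0.035  +0.000  +0.000   +0.089  +0.038  -0.022  +0.074
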